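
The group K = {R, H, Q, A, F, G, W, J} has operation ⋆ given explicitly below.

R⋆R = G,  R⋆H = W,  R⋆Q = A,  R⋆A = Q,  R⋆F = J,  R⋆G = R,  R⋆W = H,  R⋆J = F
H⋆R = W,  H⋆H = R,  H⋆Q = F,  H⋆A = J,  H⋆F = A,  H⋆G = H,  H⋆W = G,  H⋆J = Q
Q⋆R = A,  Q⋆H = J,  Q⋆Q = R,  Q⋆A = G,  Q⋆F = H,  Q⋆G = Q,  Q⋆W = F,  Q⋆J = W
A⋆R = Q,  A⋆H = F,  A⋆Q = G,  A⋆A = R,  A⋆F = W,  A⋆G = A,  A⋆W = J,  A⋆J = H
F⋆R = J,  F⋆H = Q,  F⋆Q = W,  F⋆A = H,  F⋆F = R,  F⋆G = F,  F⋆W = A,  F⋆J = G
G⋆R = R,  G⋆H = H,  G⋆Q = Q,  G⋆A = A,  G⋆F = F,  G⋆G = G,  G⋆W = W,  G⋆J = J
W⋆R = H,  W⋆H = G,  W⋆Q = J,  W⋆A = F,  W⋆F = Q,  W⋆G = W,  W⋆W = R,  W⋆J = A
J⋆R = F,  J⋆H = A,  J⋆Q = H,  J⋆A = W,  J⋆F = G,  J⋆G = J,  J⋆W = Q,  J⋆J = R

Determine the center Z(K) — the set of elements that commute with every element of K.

An element z is central iff its row equals its column in the table.
For J: J ⋆ W = Q ≠ A = W ⋆ J, so J ∉ Z.
Checking each element this way leaves Z(K) = {G, R}.

{G, R}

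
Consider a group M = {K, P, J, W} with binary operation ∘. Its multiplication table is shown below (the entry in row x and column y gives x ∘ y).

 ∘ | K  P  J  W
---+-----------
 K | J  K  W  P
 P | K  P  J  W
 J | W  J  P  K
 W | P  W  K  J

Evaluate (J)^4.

J^1 = J
J^2 = J ∘ J = P
J^3 = P ∘ J = J
J^4 = J ∘ J = P
(Structurally, M here is isomorphic to the cyclic group Z_4.)

P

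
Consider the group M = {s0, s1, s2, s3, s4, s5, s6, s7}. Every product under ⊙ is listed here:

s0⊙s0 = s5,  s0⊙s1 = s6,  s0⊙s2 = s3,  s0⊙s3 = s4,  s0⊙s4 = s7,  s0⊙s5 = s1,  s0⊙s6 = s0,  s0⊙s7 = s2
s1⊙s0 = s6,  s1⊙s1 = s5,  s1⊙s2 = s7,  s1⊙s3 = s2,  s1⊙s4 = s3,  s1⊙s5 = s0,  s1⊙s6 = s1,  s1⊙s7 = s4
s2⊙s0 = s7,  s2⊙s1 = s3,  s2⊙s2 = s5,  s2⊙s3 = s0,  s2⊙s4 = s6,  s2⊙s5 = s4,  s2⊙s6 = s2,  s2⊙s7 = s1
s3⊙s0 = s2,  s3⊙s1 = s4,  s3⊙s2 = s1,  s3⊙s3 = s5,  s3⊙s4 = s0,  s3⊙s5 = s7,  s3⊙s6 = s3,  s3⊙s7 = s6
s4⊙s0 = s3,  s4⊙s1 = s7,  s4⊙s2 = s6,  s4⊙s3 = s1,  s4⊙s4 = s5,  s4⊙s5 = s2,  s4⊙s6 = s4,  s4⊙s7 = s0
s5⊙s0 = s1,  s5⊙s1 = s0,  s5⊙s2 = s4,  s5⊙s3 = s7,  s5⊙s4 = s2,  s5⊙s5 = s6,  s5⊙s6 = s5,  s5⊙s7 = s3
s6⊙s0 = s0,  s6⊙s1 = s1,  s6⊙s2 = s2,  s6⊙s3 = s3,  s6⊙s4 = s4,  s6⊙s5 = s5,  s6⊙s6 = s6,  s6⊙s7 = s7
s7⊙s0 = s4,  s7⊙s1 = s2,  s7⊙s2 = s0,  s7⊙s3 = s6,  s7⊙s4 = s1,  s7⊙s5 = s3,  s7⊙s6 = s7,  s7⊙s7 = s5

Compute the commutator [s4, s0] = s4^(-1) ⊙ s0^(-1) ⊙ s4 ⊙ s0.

Identity is s6; from the table s4^(-1) = s2 and s0^(-1) = s1.
s2 ⊙ s1 = s3
s3 ⊙ s4 = s0
s0 ⊙ s0 = s5
(Structurally, M here is isomorphic to the quaternion group Q_8.)

s5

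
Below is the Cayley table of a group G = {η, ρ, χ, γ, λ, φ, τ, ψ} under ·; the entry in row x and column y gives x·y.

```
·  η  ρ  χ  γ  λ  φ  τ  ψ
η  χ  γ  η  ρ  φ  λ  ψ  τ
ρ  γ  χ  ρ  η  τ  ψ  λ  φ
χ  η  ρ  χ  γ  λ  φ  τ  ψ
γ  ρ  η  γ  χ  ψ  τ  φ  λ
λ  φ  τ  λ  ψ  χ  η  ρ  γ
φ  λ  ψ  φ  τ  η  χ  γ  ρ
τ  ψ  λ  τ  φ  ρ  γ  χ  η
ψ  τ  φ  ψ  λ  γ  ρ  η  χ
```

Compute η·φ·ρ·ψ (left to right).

η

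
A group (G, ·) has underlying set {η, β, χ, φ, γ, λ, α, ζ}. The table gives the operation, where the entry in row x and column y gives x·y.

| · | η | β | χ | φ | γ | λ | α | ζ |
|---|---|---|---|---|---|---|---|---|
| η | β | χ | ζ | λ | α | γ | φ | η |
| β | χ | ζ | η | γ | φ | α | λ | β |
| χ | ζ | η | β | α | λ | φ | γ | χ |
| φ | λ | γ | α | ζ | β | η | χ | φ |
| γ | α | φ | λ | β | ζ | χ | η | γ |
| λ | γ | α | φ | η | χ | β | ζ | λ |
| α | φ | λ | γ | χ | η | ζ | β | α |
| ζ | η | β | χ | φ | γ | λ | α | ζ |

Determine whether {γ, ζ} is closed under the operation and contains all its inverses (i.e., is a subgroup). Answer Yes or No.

Yes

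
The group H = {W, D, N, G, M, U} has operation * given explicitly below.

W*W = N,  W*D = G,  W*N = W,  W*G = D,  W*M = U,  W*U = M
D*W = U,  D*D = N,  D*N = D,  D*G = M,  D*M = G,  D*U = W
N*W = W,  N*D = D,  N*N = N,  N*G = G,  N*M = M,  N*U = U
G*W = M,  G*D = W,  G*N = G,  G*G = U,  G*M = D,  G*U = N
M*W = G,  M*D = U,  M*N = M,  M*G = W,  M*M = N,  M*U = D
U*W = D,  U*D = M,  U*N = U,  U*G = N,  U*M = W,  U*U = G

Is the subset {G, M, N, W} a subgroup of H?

G * G = U, which is not in {G, M, N, W}.
The subset is not closed under *, so it is not a subgroup.
(Structurally, H here is isomorphic to the symmetric group S_3.)

No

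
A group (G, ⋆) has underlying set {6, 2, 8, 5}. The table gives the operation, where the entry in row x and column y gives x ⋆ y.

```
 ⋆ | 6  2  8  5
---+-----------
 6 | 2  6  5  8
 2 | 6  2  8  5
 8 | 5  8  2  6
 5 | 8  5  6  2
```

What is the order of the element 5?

The identity element is 2 (its row matches the header).
5^1 = 5
5^2 = 5 ⋆ 5 = 2
The first power of 5 equal to the identity is 5^2, so ord(5) = 2.

2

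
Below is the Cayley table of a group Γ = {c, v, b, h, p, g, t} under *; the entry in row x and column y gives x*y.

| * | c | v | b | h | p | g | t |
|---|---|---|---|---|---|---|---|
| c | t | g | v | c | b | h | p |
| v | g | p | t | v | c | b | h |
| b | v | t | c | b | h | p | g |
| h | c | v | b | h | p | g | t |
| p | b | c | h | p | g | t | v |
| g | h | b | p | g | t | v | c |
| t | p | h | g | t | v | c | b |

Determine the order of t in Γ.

The identity element is h (its row matches the header).
t^1 = t
t^2 = t*t = b
t^3 = b*t = g
t^4 = g*t = c
t^5 = c*t = p
t^6 = p*t = v
t^7 = v*t = h
The first power of t equal to the identity is t^7, so ord(t) = 7.

7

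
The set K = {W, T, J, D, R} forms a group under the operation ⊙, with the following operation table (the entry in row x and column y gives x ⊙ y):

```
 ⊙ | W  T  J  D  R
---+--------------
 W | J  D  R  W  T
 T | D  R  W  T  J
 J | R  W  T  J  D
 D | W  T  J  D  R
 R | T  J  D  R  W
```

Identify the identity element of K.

The identity e satisfies e ⊙ x = x for all x, so its row in the table reproduces the column headers.
Row D reads: W, T, J, D, R — exactly the header order. So D is the identity.

D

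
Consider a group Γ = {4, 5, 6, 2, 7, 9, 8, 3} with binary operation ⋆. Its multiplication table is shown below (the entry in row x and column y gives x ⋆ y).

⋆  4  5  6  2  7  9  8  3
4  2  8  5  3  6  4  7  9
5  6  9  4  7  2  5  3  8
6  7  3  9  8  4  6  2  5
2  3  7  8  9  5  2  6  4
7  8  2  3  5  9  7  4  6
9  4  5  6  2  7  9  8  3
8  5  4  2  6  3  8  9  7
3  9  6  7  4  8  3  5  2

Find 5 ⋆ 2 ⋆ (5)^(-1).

2

The identity is 9. In row 5, the entry 9 sits in column 5, so 5^(-1) = 5.
5 ⋆ 2 = 7
7 ⋆ 5 = 2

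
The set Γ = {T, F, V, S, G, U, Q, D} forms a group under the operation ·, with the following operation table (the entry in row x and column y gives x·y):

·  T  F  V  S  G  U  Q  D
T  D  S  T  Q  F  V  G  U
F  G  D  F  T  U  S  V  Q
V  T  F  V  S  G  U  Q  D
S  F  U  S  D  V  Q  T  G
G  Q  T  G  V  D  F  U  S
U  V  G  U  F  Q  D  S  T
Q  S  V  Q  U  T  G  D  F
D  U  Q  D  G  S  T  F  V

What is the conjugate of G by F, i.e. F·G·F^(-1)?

The identity is V. In row F, the entry V sits in column Q, so F^(-1) = Q.
F·G = U
U·Q = S

S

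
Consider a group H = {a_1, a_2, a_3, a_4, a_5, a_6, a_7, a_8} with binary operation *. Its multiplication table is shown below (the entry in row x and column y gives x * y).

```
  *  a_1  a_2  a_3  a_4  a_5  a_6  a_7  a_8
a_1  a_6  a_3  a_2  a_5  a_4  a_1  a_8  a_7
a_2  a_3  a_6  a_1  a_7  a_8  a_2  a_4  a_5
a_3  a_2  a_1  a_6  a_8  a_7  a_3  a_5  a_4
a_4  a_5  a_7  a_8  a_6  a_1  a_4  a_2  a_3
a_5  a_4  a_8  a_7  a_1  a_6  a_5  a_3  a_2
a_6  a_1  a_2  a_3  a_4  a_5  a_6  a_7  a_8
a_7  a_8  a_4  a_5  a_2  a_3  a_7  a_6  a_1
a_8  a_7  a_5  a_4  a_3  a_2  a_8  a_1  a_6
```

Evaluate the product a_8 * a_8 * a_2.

a_2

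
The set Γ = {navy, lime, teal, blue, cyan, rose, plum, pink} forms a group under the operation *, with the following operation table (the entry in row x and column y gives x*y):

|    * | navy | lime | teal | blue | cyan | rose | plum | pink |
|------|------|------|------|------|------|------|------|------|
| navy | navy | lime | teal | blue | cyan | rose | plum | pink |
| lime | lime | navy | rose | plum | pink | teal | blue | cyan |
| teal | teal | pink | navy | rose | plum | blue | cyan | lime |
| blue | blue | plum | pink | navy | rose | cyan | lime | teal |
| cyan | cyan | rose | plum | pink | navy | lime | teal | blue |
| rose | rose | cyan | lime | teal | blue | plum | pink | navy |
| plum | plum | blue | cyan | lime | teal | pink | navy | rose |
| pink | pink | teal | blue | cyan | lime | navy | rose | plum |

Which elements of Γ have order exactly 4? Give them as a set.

{pink, rose}

Identity is navy. Compute the order of each non-identity element by repeated multiplication:
  lime: lime → navy  (order 2)
  teal: teal → navy  (order 2)
  blue: blue → navy  (order 2)
  cyan: cyan → navy  (order 2)
  rose: rose → plum → pink → navy  (order 4)
  plum: plum → navy  (order 2)
  pink: pink → plum → rose → navy  (order 4)
Elements of order 4: {pink, rose}.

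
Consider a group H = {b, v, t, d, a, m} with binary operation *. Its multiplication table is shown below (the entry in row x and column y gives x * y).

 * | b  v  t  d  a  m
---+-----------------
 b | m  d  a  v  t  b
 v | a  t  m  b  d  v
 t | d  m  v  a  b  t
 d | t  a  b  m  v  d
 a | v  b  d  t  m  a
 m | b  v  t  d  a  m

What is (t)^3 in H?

t^1 = t
t^2 = t * t = v
t^3 = v * t = m
(Structurally, H here is isomorphic to the symmetric group S_3.)

m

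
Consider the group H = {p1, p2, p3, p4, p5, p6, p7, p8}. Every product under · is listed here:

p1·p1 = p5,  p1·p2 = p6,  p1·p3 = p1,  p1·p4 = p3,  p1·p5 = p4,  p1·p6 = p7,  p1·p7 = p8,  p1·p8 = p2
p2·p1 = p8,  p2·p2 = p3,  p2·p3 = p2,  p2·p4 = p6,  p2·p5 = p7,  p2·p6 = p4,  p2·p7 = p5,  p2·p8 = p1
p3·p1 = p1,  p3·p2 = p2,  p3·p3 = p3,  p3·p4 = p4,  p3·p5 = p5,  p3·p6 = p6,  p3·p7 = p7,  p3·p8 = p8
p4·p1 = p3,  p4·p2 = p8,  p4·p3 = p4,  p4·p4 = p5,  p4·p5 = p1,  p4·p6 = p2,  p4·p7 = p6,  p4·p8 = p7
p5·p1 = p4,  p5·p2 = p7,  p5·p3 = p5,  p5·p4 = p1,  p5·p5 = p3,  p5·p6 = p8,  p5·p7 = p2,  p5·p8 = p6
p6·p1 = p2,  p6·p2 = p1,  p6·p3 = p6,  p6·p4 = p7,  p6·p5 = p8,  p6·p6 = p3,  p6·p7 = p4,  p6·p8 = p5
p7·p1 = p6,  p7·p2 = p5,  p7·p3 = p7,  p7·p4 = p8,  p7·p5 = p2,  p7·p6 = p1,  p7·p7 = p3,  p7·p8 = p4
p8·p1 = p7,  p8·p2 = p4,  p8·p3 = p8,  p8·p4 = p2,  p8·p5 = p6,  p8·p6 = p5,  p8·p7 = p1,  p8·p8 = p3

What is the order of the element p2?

2

The identity element is p3 (its row matches the header).
p2^1 = p2
p2^2 = p2·p2 = p3
The first power of p2 equal to the identity is p2^2, so ord(p2) = 2.
(Structurally, H here is isomorphic to the dihedral group D_4.)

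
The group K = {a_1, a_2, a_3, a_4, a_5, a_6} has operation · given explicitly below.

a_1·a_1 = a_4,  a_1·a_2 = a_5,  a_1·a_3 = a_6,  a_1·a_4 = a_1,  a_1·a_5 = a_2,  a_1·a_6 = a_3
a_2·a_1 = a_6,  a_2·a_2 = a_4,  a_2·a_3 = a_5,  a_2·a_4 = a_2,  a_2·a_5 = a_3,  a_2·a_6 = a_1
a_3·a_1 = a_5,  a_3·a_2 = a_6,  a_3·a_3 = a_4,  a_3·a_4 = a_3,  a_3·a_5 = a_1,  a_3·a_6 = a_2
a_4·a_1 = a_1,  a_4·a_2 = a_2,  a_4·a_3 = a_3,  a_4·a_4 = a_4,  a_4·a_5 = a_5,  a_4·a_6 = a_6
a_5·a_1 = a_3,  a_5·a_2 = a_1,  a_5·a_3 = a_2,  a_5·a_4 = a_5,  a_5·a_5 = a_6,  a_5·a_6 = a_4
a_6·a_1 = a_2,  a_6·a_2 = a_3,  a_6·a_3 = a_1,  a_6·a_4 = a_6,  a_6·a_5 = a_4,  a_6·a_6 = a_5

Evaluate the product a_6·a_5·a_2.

a_2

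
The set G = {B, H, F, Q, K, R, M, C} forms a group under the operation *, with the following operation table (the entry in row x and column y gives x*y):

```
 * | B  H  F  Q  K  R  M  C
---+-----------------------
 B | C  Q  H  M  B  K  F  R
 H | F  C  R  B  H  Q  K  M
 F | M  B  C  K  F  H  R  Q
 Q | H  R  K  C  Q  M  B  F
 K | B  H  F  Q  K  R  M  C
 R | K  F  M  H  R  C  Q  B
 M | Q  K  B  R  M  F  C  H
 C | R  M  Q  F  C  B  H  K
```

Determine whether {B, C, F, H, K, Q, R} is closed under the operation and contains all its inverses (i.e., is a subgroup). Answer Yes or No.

C*H = M, which is not in {B, C, F, H, K, Q, R}.
The subset is not closed under *, so it is not a subgroup.

No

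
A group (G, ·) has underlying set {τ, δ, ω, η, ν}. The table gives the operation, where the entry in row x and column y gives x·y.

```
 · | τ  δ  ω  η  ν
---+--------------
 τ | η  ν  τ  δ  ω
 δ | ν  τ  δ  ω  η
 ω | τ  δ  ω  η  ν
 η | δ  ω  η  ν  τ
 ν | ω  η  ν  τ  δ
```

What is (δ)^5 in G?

ω

δ^1 = δ
δ^2 = δ·δ = τ
δ^3 = τ·δ = ν
δ^4 = ν·δ = η
δ^5 = η·δ = ω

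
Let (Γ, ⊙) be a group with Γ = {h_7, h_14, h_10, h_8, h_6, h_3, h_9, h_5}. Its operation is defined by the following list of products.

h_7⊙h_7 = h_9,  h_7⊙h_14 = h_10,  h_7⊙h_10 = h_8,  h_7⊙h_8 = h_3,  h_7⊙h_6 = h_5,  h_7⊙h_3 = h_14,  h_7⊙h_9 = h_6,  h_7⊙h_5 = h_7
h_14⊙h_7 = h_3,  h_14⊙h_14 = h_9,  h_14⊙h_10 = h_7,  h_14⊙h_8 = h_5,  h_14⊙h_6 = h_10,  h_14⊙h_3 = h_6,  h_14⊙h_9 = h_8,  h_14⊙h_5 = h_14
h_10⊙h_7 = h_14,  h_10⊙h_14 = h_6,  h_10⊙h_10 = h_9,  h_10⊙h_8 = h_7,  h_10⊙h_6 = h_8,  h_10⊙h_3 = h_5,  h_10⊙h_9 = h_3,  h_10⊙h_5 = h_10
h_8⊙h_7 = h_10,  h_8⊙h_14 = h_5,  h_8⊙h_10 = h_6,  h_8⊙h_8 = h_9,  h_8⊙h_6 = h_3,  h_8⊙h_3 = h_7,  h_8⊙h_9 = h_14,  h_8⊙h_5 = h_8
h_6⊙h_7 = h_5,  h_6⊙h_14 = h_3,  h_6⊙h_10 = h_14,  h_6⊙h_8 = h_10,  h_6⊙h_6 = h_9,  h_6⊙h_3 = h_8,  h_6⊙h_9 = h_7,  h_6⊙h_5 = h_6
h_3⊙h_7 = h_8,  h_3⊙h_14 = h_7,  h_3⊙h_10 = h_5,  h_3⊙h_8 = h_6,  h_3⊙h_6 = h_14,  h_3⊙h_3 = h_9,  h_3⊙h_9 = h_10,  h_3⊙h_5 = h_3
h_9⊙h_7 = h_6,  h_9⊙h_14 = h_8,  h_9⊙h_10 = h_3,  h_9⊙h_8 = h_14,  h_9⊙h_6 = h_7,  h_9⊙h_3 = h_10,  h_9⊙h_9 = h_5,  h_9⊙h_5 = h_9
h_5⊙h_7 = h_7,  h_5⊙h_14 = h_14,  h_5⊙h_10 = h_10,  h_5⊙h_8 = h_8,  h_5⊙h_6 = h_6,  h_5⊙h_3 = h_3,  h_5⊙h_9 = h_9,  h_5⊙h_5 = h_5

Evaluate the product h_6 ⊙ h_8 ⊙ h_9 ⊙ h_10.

h_5

h_6 ⊙ h_8 = h_10
h_10 ⊙ h_9 = h_3
h_3 ⊙ h_10 = h_5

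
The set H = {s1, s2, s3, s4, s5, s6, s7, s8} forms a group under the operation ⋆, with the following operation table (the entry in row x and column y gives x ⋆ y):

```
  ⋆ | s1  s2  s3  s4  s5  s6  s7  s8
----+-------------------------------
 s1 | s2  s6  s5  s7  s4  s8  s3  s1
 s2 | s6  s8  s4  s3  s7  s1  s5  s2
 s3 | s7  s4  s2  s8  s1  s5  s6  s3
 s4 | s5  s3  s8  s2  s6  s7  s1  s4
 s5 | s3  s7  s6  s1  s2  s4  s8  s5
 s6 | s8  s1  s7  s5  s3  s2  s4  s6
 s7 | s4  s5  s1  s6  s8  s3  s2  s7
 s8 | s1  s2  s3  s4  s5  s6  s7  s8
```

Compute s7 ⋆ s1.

Read row s7, column s1: s7 ⋆ s1 = s4.
(Structurally, H here is isomorphic to the quaternion group Q_8.)

s4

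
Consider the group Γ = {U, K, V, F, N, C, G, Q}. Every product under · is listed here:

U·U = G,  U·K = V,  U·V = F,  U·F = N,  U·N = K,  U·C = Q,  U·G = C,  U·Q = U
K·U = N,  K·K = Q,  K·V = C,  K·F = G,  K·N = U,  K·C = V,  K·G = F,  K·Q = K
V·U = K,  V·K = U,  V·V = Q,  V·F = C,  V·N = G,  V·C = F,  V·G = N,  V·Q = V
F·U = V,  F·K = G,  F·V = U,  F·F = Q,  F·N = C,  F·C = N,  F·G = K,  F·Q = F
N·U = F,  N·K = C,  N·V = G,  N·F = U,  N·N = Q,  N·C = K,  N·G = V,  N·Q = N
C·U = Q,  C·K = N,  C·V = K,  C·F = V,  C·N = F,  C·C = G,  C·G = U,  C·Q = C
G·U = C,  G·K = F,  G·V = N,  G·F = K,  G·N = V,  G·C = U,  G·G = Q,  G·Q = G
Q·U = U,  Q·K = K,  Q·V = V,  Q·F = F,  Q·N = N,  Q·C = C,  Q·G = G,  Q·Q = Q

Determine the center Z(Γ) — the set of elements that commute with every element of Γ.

An element z is central iff its row equals its column in the table.
For F: F·C = N ≠ V = C·F, so F ∉ Z.
Checking each element this way leaves Z(Γ) = {G, Q}.

{G, Q}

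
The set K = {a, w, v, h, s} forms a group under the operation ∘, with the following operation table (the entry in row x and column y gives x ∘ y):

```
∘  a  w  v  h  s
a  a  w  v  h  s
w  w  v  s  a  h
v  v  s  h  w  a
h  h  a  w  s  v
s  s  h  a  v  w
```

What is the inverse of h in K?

First locate the identity: row a matches the header, so a is the identity.
Scan row h for a: h ∘ w = a. Hence h^(-1) = w.

w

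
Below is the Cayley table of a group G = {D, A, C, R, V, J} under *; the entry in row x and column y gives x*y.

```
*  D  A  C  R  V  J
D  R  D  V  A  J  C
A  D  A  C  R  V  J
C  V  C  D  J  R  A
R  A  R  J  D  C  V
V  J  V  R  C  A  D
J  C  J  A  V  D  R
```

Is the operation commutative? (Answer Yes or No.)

Check whether the table is symmetric across its main diagonal.
Every entry (row x, col y) equals the entry (row y, col x), so G is abelian.

Yes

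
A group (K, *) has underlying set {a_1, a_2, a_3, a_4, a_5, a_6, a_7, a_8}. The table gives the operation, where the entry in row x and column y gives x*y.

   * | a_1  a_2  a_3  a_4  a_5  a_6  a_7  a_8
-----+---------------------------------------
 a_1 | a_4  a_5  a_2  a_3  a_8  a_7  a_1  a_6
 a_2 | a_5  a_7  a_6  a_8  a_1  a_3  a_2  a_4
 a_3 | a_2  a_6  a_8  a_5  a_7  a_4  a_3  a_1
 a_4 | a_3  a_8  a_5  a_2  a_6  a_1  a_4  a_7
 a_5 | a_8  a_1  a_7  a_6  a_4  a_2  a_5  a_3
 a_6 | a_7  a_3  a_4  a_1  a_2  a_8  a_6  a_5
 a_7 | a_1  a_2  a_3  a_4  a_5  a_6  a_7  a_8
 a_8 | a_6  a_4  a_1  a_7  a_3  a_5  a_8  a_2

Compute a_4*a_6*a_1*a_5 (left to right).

a_4*a_6 = a_1
a_1*a_1 = a_4
a_4*a_5 = a_6

a_6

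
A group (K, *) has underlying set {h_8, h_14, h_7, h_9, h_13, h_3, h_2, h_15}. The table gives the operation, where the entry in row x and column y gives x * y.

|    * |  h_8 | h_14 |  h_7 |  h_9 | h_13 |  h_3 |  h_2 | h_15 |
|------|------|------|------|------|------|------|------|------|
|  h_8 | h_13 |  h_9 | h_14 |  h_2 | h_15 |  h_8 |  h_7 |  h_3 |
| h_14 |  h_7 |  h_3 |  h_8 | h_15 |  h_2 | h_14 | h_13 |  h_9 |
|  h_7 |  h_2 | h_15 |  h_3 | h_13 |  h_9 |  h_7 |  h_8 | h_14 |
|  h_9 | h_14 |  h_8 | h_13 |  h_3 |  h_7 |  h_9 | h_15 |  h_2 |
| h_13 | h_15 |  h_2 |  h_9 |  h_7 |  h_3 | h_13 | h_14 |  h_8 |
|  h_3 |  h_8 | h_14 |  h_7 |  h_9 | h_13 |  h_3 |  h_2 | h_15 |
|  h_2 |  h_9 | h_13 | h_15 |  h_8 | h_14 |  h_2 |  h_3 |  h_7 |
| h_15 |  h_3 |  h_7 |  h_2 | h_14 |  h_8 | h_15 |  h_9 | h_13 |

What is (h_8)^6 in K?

h_8^1 = h_8
h_8^2 = h_8 * h_8 = h_13
h_8^3 = h_13 * h_8 = h_15
h_8^4 = h_15 * h_8 = h_3
h_8^5 = h_3 * h_8 = h_8
h_8^6 = h_8 * h_8 = h_13

h_13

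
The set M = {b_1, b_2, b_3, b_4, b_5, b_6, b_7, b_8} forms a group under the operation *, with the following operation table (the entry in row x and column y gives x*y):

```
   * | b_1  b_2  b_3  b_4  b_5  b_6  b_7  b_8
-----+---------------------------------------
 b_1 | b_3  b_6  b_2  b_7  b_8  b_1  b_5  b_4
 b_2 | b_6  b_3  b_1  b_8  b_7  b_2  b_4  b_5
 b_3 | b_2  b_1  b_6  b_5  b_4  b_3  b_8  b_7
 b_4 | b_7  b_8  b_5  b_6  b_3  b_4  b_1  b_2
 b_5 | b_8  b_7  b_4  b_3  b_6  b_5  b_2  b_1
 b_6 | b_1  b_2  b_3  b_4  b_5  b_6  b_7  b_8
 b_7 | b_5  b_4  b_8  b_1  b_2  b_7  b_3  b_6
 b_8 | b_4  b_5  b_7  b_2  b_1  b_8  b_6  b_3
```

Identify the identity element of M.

The identity e satisfies e*x = x for all x, so its row in the table reproduces the column headers.
Row b_6 reads: b_1, b_2, b_3, b_4, b_5, b_6, b_7, b_8 — exactly the header order. So b_6 is the identity.

b_6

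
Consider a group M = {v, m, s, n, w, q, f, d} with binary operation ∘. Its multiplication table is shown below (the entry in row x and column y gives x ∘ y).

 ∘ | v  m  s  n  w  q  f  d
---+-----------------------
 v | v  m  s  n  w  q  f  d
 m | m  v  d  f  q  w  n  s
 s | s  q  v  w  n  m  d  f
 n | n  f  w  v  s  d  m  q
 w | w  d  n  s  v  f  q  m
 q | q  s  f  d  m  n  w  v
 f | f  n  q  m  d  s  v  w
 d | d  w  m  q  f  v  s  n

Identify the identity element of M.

The identity e satisfies e ∘ x = x for all x, so its row in the table reproduces the column headers.
Row v reads: v, m, s, n, w, q, f, d — exactly the header order. So v is the identity.

v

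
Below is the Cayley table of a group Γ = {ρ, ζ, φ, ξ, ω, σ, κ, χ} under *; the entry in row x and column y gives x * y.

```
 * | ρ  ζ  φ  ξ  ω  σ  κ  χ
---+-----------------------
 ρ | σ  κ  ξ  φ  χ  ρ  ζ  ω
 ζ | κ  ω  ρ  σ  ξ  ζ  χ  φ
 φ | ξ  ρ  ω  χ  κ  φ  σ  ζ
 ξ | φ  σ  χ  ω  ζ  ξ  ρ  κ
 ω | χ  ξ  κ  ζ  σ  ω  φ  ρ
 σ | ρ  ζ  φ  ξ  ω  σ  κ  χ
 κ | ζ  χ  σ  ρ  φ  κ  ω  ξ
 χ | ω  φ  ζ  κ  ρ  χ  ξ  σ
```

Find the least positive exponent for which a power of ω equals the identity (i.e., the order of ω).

2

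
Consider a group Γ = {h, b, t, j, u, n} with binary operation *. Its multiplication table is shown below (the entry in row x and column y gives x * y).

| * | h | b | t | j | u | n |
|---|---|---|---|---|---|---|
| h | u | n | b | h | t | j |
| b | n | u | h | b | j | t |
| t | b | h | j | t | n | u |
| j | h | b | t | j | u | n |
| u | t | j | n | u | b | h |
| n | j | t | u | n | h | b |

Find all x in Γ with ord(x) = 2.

Identity is j. Compute the order of each non-identity element by repeated multiplication:
  h: h → u → t → b → n → j  (order 6)
  b: b → u → j  (order 3)
  t: t → j  (order 2)
  u: u → b → j  (order 3)
  n: n → b → t → u → h → j  (order 6)
Elements of order 2: {t}.

{t}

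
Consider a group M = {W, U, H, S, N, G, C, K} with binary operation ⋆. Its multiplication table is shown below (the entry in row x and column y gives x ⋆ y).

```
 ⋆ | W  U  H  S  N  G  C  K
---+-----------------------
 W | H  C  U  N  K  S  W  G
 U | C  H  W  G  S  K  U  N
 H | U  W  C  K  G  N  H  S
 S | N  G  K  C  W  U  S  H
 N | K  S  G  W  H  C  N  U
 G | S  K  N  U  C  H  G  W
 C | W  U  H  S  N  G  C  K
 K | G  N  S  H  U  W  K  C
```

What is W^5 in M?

W

W^1 = W
W^2 = W ⋆ W = H
W^3 = H ⋆ W = U
W^4 = U ⋆ W = C
W^5 = C ⋆ W = W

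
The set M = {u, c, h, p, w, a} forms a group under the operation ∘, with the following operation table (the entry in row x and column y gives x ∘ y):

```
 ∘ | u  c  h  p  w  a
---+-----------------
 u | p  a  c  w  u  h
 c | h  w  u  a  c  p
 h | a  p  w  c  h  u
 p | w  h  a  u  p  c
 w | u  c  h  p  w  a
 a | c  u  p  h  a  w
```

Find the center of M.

An element z is central iff its row equals its column in the table.
For p: p ∘ c = h ≠ a = c ∘ p, so p ∉ Z.
Checking each element this way leaves Z(M) = {w}.

{w}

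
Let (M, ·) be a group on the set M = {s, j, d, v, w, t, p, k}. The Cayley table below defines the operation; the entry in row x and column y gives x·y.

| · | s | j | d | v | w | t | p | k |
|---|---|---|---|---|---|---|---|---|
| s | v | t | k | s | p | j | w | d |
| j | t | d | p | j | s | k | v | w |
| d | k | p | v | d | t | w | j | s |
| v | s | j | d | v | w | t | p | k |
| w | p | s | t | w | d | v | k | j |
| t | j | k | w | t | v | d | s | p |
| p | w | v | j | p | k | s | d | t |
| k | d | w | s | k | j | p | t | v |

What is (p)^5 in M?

p

p^1 = p
p^2 = p·p = d
p^3 = d·p = j
p^4 = j·p = v
p^5 = v·p = p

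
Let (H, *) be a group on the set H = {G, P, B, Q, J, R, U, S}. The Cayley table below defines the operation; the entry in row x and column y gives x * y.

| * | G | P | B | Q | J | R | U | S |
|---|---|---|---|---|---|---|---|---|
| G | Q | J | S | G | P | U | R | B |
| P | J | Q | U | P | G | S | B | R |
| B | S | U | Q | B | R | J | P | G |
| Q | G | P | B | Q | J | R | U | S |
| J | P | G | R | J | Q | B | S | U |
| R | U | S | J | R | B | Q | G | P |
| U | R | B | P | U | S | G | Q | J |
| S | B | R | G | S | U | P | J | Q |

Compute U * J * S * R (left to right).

R

U * J = S
S * S = Q
Q * R = R
(Structurally, H here is isomorphic to the elementary abelian group (Z_2)^3.)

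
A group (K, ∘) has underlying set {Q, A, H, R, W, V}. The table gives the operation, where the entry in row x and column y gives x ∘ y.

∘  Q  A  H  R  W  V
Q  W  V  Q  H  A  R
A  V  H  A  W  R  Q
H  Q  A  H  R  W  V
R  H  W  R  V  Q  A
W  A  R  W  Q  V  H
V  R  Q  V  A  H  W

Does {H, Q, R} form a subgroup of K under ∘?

No

Q ∘ Q = W, which is not in {H, Q, R}.
The subset is not closed under ∘, so it is not a subgroup.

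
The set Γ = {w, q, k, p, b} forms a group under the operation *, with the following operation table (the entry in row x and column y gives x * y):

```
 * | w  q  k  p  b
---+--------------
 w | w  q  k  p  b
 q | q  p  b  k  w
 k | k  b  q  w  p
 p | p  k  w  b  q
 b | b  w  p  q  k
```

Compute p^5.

p^1 = p
p^2 = p * p = b
p^3 = b * p = q
p^4 = q * p = k
p^5 = k * p = w

w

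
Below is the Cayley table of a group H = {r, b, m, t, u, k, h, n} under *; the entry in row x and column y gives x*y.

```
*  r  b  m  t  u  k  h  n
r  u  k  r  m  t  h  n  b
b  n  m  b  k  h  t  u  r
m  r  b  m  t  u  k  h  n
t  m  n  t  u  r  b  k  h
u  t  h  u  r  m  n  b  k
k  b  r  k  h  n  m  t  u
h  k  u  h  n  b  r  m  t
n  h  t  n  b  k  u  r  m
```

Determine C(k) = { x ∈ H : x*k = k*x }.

{k, m, n, u}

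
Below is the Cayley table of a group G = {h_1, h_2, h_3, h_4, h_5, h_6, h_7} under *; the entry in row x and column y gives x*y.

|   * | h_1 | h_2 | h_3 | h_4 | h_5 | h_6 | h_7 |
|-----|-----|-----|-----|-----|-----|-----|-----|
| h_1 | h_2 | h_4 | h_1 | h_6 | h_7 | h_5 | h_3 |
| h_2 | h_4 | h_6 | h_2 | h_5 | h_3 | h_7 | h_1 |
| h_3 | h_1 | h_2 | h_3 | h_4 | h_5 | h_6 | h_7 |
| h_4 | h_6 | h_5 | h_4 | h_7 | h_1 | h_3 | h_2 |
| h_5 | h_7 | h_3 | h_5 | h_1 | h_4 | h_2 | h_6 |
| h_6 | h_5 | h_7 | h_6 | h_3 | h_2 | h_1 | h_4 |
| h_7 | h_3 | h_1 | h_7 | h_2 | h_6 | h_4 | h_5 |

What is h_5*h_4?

Read row h_5, column h_4: h_5*h_4 = h_1.

h_1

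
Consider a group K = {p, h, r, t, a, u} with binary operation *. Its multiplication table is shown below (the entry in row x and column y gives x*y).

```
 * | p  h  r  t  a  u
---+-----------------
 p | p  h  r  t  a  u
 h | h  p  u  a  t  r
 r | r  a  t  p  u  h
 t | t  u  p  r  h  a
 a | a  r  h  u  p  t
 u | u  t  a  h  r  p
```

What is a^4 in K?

p

a^1 = a
a^2 = a*a = p
a^3 = p*a = a
a^4 = a*a = p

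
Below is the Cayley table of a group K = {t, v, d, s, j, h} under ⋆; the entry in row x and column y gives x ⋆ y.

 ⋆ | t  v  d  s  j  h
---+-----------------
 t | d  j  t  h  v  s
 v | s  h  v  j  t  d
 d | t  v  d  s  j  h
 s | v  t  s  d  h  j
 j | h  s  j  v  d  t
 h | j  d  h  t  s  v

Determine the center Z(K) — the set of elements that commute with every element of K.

{d}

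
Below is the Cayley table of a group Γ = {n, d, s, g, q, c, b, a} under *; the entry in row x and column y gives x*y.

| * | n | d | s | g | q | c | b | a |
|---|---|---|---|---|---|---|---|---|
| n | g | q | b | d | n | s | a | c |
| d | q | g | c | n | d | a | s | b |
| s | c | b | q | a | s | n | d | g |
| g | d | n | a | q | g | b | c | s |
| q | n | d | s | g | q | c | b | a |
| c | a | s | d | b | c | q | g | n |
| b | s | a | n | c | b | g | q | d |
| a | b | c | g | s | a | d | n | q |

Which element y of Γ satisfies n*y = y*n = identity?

d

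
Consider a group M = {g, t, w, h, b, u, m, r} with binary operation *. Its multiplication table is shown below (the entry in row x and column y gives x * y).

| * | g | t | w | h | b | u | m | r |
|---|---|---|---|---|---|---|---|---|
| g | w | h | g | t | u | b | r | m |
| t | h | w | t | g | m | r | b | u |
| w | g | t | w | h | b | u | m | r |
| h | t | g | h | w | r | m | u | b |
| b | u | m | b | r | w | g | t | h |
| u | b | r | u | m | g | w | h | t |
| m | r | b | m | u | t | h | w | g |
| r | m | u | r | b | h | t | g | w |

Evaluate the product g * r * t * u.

g * r = m
m * t = b
b * u = g

g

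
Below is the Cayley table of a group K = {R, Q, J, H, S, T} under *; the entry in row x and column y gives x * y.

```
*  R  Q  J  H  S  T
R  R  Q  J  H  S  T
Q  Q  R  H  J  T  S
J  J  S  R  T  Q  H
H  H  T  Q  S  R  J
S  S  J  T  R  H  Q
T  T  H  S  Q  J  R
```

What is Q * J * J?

Q

Q * J = H
H * J = Q
(Structurally, K here is isomorphic to the symmetric group S_3.)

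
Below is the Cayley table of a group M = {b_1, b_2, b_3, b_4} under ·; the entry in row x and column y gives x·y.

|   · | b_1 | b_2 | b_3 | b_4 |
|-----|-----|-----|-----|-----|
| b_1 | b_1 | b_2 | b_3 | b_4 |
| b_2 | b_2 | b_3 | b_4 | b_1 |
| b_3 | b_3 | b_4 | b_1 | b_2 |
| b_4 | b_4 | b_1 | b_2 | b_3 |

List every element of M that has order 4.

Identity is b_1. Compute the order of each non-identity element by repeated multiplication:
  b_2: b_2 → b_3 → b_4 → b_1  (order 4)
  b_3: b_3 → b_1  (order 2)
  b_4: b_4 → b_3 → b_2 → b_1  (order 4)
Elements of order 4: {b_2, b_4}.
(Structurally, M here is isomorphic to the cyclic group Z_4.)

{b_2, b_4}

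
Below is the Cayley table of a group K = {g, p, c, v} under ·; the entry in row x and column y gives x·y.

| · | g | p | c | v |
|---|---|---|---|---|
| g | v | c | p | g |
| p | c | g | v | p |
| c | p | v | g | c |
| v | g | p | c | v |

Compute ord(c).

4

The identity element is v (its row matches the header).
c^1 = c
c^2 = c·c = g
c^3 = g·c = p
c^4 = p·c = v
The first power of c equal to the identity is c^4, so ord(c) = 4.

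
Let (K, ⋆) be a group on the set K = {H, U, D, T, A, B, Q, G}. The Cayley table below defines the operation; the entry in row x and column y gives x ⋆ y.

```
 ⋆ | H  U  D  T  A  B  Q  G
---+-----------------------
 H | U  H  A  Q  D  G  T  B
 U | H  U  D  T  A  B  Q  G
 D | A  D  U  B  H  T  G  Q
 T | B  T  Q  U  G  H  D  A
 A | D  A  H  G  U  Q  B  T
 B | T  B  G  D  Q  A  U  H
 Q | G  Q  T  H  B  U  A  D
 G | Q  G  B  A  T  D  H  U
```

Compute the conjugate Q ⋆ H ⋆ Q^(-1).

D

The identity is U. In row Q, the entry U sits in column B, so Q^(-1) = B.
Q ⋆ H = G
G ⋆ B = D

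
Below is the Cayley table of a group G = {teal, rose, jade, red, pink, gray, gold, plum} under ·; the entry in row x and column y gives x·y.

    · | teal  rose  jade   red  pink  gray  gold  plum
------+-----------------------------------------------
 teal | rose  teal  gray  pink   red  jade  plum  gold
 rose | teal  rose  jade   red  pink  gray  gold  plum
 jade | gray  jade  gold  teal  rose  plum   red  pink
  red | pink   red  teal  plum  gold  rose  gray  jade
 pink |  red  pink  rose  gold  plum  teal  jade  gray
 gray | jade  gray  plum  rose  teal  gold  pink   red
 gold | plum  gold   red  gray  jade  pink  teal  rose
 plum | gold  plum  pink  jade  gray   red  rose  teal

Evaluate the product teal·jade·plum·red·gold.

rose

teal·jade = gray
gray·plum = red
red·red = plum
plum·gold = rose
(Structurally, G here is isomorphic to the cyclic group Z_8.)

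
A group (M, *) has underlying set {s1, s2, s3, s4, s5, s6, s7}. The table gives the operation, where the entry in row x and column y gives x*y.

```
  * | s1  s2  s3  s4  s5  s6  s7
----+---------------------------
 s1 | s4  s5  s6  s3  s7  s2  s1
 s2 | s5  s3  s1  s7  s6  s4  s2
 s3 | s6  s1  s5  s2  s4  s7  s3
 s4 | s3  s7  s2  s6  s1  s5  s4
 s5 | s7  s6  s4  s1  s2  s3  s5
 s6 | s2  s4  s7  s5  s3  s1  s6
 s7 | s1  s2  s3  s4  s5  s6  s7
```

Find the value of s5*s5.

s2

Read row s5, column s5: s5*s5 = s2.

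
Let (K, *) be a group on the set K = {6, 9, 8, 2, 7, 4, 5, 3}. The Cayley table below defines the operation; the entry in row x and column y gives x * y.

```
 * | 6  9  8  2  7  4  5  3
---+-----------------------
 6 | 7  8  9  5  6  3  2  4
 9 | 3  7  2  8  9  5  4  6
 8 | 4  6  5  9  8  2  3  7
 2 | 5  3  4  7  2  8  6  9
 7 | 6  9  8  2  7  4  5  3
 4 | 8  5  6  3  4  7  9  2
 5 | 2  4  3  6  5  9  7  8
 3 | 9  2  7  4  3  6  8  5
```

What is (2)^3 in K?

2

2^1 = 2
2^2 = 2 * 2 = 7
2^3 = 7 * 2 = 2
(Structurally, K here is isomorphic to the dihedral group D_4.)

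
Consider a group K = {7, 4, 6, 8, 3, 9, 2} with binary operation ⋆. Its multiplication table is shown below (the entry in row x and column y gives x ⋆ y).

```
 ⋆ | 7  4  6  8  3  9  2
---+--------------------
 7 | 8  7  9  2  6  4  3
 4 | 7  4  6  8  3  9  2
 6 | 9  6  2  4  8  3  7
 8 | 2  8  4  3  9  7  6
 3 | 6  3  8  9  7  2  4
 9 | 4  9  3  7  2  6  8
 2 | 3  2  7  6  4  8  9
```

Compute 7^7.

4

7^1 = 7
7^2 = 7 ⋆ 7 = 8
7^3 = 8 ⋆ 7 = 2
7^4 = 2 ⋆ 7 = 3
7^5 = 3 ⋆ 7 = 6
7^6 = 6 ⋆ 7 = 9
7^7 = 9 ⋆ 7 = 4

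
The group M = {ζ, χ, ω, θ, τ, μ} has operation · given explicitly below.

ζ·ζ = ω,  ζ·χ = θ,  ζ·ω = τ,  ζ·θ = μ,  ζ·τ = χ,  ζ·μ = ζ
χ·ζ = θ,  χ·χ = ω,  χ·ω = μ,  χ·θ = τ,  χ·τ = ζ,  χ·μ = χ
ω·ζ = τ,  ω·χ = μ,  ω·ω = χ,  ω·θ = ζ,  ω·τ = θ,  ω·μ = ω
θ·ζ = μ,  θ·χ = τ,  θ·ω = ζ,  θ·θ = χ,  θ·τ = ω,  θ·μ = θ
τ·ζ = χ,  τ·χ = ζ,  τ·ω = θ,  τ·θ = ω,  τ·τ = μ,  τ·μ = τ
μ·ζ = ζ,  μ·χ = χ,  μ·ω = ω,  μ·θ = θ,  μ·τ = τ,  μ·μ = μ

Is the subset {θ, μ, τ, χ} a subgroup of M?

No

θ·τ = ω, which is not in {θ, μ, τ, χ}.
The subset is not closed under ·, so it is not a subgroup.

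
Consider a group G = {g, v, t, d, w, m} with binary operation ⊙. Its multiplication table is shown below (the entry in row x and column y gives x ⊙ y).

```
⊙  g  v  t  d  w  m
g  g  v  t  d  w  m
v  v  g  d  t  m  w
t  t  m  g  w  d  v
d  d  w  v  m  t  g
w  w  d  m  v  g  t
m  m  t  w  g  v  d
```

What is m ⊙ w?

v

Read row m, column w: m ⊙ w = v.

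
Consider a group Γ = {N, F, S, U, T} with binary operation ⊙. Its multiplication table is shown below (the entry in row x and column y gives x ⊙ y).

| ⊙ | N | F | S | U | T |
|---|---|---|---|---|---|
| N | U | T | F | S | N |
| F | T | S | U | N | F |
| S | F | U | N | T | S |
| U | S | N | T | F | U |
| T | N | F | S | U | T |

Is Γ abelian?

Yes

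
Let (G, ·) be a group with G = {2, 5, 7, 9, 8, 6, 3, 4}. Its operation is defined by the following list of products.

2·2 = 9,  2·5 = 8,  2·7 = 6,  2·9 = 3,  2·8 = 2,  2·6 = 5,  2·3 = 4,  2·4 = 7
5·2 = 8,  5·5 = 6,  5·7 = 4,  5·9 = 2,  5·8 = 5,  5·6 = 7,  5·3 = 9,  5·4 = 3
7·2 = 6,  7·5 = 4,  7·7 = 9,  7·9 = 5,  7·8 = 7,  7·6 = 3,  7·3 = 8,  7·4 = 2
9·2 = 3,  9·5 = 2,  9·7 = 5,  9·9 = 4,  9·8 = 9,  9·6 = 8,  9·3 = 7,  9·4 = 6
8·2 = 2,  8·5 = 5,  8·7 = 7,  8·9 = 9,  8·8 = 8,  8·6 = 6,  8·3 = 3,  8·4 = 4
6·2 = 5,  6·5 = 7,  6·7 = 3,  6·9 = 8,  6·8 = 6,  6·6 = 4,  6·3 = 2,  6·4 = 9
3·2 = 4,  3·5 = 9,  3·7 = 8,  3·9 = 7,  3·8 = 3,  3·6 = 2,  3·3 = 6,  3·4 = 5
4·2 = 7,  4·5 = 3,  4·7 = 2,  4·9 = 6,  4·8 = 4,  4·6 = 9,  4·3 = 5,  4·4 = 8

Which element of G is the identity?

The identity e satisfies e·x = x for all x, so its row in the table reproduces the column headers.
Row 8 reads: 2, 5, 7, 9, 8, 6, 3, 4 — exactly the header order. So 8 is the identity.
(Structurally, G here is isomorphic to the cyclic group Z_8.)

8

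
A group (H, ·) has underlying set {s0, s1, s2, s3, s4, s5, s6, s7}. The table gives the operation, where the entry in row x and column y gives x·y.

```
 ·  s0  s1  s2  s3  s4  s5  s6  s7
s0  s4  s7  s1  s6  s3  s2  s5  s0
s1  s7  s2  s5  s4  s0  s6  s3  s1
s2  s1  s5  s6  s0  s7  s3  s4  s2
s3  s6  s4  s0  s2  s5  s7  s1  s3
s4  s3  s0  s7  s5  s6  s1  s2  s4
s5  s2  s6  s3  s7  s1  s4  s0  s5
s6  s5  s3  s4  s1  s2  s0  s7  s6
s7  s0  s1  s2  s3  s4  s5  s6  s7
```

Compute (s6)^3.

s6

s6^1 = s6
s6^2 = s6·s6 = s7
s6^3 = s7·s6 = s6
(Structurally, H here is isomorphic to the cyclic group Z_8.)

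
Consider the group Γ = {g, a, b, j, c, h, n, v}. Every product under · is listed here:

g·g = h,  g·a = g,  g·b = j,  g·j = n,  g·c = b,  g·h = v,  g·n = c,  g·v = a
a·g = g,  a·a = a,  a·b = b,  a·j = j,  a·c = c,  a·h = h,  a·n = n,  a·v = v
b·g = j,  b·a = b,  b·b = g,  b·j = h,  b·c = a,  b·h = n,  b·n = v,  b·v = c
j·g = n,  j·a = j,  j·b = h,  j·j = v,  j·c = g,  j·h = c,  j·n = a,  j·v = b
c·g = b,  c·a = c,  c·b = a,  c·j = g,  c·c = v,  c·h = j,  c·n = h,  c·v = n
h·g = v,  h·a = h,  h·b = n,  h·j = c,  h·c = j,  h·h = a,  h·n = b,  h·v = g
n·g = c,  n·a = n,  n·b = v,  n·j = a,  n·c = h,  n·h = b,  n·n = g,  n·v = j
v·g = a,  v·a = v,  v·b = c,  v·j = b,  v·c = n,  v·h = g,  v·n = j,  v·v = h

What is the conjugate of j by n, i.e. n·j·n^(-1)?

j

The identity is a. In row n, the entry a sits in column j, so n^(-1) = j.
n·j = a
a·j = j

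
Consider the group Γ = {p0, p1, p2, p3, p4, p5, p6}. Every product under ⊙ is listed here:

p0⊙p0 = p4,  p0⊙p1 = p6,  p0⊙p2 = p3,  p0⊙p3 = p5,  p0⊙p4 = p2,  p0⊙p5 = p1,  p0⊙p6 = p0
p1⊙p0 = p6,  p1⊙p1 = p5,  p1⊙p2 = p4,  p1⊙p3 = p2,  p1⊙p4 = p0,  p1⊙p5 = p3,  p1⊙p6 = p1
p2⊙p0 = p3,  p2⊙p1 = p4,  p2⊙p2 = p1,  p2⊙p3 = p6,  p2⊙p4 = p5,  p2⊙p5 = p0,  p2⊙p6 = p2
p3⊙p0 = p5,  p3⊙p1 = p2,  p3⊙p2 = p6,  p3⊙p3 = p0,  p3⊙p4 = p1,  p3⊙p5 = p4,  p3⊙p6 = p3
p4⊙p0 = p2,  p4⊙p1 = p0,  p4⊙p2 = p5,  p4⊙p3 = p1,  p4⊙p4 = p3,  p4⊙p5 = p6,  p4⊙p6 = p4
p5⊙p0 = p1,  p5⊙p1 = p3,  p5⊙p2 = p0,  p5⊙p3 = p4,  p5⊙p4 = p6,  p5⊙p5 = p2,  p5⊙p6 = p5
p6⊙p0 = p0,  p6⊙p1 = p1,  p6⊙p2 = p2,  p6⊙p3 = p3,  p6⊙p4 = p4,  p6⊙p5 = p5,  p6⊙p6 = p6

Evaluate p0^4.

p0^1 = p0
p0^2 = p0 ⊙ p0 = p4
p0^3 = p4 ⊙ p0 = p2
p0^4 = p2 ⊙ p0 = p3

p3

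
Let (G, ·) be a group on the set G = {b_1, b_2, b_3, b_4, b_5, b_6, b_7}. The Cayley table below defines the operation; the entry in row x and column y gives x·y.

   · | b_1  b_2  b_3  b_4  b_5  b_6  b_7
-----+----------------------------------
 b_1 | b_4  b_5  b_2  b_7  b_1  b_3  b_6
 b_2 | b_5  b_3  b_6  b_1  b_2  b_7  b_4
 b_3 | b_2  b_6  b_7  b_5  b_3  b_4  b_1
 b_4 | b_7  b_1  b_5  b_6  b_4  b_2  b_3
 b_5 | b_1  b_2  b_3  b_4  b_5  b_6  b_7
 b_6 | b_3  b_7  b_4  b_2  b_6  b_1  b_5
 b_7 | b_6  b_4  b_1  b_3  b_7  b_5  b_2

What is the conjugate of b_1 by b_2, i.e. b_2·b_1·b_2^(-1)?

The identity is b_5. In row b_2, the entry b_5 sits in column b_1, so b_2^(-1) = b_1.
b_2·b_1 = b_5
b_5·b_1 = b_1

b_1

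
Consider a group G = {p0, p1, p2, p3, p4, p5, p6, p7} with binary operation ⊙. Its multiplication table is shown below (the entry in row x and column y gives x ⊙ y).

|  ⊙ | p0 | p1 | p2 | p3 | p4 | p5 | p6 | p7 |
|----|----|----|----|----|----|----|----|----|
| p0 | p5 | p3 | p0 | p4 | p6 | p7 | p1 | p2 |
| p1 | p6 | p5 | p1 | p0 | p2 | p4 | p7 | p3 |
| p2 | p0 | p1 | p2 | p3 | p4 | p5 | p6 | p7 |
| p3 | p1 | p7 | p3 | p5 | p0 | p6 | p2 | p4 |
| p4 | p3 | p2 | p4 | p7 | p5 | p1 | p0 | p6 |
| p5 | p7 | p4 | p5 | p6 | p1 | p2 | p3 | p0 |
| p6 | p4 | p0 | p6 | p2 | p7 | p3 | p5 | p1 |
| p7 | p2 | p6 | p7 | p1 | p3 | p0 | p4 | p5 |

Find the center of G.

{p2, p5}

An element z is central iff its row equals its column in the table.
For p7: p7 ⊙ p3 = p1 ≠ p4 = p3 ⊙ p7, so p7 ∉ Z.
Checking each element this way leaves Z(G) = {p2, p5}.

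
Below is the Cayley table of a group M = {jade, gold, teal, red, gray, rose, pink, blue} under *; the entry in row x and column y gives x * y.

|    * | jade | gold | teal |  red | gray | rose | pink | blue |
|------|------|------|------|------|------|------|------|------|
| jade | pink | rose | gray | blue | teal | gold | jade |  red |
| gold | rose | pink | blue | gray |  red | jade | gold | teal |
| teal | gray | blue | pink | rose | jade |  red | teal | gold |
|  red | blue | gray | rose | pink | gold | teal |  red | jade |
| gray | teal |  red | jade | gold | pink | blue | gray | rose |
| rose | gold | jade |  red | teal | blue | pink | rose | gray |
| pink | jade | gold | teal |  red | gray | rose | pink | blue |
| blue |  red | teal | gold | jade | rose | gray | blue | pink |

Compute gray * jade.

teal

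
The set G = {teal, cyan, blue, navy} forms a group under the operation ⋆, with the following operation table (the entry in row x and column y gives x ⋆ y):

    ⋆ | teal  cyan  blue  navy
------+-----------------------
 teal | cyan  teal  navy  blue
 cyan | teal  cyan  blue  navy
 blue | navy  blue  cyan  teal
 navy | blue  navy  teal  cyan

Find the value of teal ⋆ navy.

Read row teal, column navy: teal ⋆ navy = blue.

blue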